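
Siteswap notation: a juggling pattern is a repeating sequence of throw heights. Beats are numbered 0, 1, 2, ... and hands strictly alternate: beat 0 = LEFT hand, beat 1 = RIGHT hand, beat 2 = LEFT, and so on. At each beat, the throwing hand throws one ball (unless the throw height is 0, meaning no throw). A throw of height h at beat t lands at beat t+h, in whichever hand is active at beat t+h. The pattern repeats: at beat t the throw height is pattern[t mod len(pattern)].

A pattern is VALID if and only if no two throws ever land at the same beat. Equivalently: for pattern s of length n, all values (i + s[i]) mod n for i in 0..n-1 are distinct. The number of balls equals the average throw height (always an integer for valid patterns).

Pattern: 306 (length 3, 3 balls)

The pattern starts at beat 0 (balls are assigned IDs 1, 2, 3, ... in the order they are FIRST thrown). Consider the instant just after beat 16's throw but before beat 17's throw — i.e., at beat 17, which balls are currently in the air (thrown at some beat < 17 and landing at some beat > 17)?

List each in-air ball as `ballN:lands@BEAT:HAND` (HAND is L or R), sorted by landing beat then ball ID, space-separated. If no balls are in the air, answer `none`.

Answer: ball1:lands@18:L ball2:lands@20:L

Derivation:
Beat 0 (L): throw ball1 h=3 -> lands@3:R; in-air after throw: [b1@3:R]
Beat 2 (L): throw ball2 h=6 -> lands@8:L; in-air after throw: [b1@3:R b2@8:L]
Beat 3 (R): throw ball1 h=3 -> lands@6:L; in-air after throw: [b1@6:L b2@8:L]
Beat 5 (R): throw ball3 h=6 -> lands@11:R; in-air after throw: [b1@6:L b2@8:L b3@11:R]
Beat 6 (L): throw ball1 h=3 -> lands@9:R; in-air after throw: [b2@8:L b1@9:R b3@11:R]
Beat 8 (L): throw ball2 h=6 -> lands@14:L; in-air after throw: [b1@9:R b3@11:R b2@14:L]
Beat 9 (R): throw ball1 h=3 -> lands@12:L; in-air after throw: [b3@11:R b1@12:L b2@14:L]
Beat 11 (R): throw ball3 h=6 -> lands@17:R; in-air after throw: [b1@12:L b2@14:L b3@17:R]
Beat 12 (L): throw ball1 h=3 -> lands@15:R; in-air after throw: [b2@14:L b1@15:R b3@17:R]
Beat 14 (L): throw ball2 h=6 -> lands@20:L; in-air after throw: [b1@15:R b3@17:R b2@20:L]
Beat 15 (R): throw ball1 h=3 -> lands@18:L; in-air after throw: [b3@17:R b1@18:L b2@20:L]
Beat 17 (R): throw ball3 h=6 -> lands@23:R; in-air after throw: [b1@18:L b2@20:L b3@23:R]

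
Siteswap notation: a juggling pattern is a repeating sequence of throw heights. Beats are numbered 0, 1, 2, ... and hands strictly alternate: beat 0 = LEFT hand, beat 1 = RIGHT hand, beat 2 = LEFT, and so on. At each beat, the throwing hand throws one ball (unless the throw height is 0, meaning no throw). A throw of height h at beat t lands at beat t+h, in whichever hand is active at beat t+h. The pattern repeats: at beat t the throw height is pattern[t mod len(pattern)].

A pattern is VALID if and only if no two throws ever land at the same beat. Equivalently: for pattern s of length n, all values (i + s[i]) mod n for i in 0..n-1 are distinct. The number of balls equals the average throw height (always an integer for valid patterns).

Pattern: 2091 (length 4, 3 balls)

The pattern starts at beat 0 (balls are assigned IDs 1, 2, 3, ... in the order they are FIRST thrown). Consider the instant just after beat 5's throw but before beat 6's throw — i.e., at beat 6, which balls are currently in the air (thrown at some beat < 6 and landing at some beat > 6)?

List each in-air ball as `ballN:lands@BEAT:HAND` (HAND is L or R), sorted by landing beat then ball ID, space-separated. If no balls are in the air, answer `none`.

Beat 0 (L): throw ball1 h=2 -> lands@2:L; in-air after throw: [b1@2:L]
Beat 2 (L): throw ball1 h=9 -> lands@11:R; in-air after throw: [b1@11:R]
Beat 3 (R): throw ball2 h=1 -> lands@4:L; in-air after throw: [b2@4:L b1@11:R]
Beat 4 (L): throw ball2 h=2 -> lands@6:L; in-air after throw: [b2@6:L b1@11:R]
Beat 6 (L): throw ball2 h=9 -> lands@15:R; in-air after throw: [b1@11:R b2@15:R]

Answer: ball1:lands@11:R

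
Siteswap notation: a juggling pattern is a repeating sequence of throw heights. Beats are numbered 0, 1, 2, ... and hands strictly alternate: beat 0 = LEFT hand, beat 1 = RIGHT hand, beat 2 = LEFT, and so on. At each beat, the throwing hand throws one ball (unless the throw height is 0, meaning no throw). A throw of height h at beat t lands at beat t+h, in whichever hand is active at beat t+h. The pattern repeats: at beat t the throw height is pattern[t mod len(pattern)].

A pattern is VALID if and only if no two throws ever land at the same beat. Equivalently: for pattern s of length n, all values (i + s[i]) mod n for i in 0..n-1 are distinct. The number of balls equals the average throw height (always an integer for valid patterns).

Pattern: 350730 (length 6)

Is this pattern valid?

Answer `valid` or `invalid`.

Answer: valid

Derivation:
i=0: (i + s[i]) mod n = (0 + 3) mod 6 = 3
i=1: (i + s[i]) mod n = (1 + 5) mod 6 = 0
i=2: (i + s[i]) mod n = (2 + 0) mod 6 = 2
i=3: (i + s[i]) mod n = (3 + 7) mod 6 = 4
i=4: (i + s[i]) mod n = (4 + 3) mod 6 = 1
i=5: (i + s[i]) mod n = (5 + 0) mod 6 = 5
Residues: [3, 0, 2, 4, 1, 5], distinct: True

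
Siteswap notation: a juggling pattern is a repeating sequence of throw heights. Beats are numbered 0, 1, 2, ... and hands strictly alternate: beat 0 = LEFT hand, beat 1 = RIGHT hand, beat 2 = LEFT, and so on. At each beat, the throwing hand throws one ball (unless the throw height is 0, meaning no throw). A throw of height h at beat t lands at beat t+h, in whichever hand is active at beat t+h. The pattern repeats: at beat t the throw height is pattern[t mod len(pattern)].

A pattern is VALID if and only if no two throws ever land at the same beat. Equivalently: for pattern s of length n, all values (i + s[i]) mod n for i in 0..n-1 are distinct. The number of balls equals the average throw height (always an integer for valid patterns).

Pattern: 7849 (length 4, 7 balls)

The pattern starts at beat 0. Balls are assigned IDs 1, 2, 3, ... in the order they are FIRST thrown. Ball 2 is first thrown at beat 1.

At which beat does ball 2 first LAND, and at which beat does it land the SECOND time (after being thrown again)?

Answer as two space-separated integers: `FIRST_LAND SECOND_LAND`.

Beat 0 (L): throw ball1 h=7 -> lands@7:R; in-air after throw: [b1@7:R]
Beat 1 (R): throw ball2 h=8 -> lands@9:R; in-air after throw: [b1@7:R b2@9:R]
Beat 2 (L): throw ball3 h=4 -> lands@6:L; in-air after throw: [b3@6:L b1@7:R b2@9:R]
Beat 3 (R): throw ball4 h=9 -> lands@12:L; in-air after throw: [b3@6:L b1@7:R b2@9:R b4@12:L]
Beat 4 (L): throw ball5 h=7 -> lands@11:R; in-air after throw: [b3@6:L b1@7:R b2@9:R b5@11:R b4@12:L]
Beat 5 (R): throw ball6 h=8 -> lands@13:R; in-air after throw: [b3@6:L b1@7:R b2@9:R b5@11:R b4@12:L b6@13:R]
Beat 6 (L): throw ball3 h=4 -> lands@10:L; in-air after throw: [b1@7:R b2@9:R b3@10:L b5@11:R b4@12:L b6@13:R]
Beat 7 (R): throw ball1 h=9 -> lands@16:L; in-air after throw: [b2@9:R b3@10:L b5@11:R b4@12:L b6@13:R b1@16:L]
Beat 8 (L): throw ball7 h=7 -> lands@15:R; in-air after throw: [b2@9:R b3@10:L b5@11:R b4@12:L b6@13:R b7@15:R b1@16:L]
Beat 9 (R): throw ball2 h=8 -> lands@17:R; in-air after throw: [b3@10:L b5@11:R b4@12:L b6@13:R b7@15:R b1@16:L b2@17:R]
Beat 10 (L): throw ball3 h=4 -> lands@14:L; in-air after throw: [b5@11:R b4@12:L b6@13:R b3@14:L b7@15:R b1@16:L b2@17:R]
Beat 11 (R): throw ball5 h=9 -> lands@20:L; in-air after throw: [b4@12:L b6@13:R b3@14:L b7@15:R b1@16:L b2@17:R b5@20:L]
Beat 12 (L): throw ball4 h=7 -> lands@19:R; in-air after throw: [b6@13:R b3@14:L b7@15:R b1@16:L b2@17:R b4@19:R b5@20:L]
Beat 13 (R): throw ball6 h=8 -> lands@21:R; in-air after throw: [b3@14:L b7@15:R b1@16:L b2@17:R b4@19:R b5@20:L b6@21:R]
Beat 14 (L): throw ball3 h=4 -> lands@18:L; in-air after throw: [b7@15:R b1@16:L b2@17:R b3@18:L b4@19:R b5@20:L b6@21:R]
Beat 15 (R): throw ball7 h=9 -> lands@24:L; in-air after throw: [b1@16:L b2@17:R b3@18:L b4@19:R b5@20:L b6@21:R b7@24:L]
Beat 16 (L): throw ball1 h=7 -> lands@23:R; in-air after throw: [b2@17:R b3@18:L b4@19:R b5@20:L b6@21:R b1@23:R b7@24:L]
Beat 17 (R): throw ball2 h=8 -> lands@25:R; in-air after throw: [b3@18:L b4@19:R b5@20:L b6@21:R b1@23:R b7@24:L b2@25:R]
Ball 2: thrown@1 h=8 -> first land @9; rethrown@9 h=8 -> second land @17

Answer: 9 17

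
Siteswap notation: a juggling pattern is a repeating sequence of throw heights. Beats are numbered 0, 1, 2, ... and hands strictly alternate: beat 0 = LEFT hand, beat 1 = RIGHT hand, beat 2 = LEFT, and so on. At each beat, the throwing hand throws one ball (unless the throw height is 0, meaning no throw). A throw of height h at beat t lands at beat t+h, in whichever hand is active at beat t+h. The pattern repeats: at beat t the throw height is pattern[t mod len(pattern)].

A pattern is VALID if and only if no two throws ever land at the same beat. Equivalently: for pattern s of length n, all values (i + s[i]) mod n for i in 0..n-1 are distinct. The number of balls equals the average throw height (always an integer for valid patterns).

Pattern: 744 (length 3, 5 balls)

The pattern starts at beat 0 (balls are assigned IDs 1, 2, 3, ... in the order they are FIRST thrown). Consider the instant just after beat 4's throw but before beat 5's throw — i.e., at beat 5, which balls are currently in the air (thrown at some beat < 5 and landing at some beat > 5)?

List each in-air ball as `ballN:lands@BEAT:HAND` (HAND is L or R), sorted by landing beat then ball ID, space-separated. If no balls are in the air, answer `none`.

Beat 0 (L): throw ball1 h=7 -> lands@7:R; in-air after throw: [b1@7:R]
Beat 1 (R): throw ball2 h=4 -> lands@5:R; in-air after throw: [b2@5:R b1@7:R]
Beat 2 (L): throw ball3 h=4 -> lands@6:L; in-air after throw: [b2@5:R b3@6:L b1@7:R]
Beat 3 (R): throw ball4 h=7 -> lands@10:L; in-air after throw: [b2@5:R b3@6:L b1@7:R b4@10:L]
Beat 4 (L): throw ball5 h=4 -> lands@8:L; in-air after throw: [b2@5:R b3@6:L b1@7:R b5@8:L b4@10:L]
Beat 5 (R): throw ball2 h=4 -> lands@9:R; in-air after throw: [b3@6:L b1@7:R b5@8:L b2@9:R b4@10:L]

Answer: ball3:lands@6:L ball1:lands@7:R ball5:lands@8:L ball4:lands@10:L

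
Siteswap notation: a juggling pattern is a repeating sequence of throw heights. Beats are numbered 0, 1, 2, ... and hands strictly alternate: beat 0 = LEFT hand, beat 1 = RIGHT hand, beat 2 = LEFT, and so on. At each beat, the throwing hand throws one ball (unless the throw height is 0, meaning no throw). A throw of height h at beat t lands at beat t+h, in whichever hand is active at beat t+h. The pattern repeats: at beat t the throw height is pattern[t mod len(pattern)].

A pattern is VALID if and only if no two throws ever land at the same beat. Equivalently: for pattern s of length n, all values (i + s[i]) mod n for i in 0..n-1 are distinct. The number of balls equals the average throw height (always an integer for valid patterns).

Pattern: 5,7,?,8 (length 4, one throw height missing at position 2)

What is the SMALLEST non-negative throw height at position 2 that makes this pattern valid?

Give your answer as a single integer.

Answer: 0

Derivation:
i=0: (0 + 5) mod 4 = 1
i=1: (1 + 7) mod 4 = 0
i=2: s[i]=? (unknown)
i=3: (3 + 8) mod 4 = 3
Known residues: [0, 1, 3]; need a permutation of 0..3, so missing residue r = 2
Need (2 + s) mod 4 = 2; smallest s = (2 - 2) mod 4 = 0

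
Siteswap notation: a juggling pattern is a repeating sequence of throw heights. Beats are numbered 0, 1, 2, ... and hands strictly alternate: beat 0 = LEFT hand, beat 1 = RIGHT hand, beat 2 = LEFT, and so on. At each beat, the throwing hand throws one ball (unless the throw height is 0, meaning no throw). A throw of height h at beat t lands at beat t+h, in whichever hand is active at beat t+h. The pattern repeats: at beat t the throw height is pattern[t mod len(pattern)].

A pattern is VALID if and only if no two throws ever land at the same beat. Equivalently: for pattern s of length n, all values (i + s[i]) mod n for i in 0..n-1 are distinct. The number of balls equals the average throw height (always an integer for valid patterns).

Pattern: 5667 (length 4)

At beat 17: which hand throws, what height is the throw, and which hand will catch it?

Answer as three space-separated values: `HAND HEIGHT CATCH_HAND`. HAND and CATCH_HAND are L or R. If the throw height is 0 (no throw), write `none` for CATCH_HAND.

Answer: R 6 R

Derivation:
Beat 17: 17 mod 2 = 1, so hand = R
Throw height = pattern[17 mod 4] = pattern[1] = 6
Lands at beat 17+6=23, 23 mod 2 = 1, so catch hand = R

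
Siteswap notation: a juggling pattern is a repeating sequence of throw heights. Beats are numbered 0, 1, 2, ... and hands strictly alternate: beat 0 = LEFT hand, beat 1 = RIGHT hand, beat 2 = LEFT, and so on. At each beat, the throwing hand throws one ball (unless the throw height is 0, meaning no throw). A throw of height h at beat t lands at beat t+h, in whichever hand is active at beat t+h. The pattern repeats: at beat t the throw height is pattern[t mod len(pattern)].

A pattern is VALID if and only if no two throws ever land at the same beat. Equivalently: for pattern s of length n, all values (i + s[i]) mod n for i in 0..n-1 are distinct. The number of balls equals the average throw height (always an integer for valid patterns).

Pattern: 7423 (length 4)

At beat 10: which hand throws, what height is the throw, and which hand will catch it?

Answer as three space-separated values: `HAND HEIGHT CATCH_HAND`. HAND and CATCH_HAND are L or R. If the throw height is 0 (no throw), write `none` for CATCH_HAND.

Answer: L 2 L

Derivation:
Beat 10: 10 mod 2 = 0, so hand = L
Throw height = pattern[10 mod 4] = pattern[2] = 2
Lands at beat 10+2=12, 12 mod 2 = 0, so catch hand = L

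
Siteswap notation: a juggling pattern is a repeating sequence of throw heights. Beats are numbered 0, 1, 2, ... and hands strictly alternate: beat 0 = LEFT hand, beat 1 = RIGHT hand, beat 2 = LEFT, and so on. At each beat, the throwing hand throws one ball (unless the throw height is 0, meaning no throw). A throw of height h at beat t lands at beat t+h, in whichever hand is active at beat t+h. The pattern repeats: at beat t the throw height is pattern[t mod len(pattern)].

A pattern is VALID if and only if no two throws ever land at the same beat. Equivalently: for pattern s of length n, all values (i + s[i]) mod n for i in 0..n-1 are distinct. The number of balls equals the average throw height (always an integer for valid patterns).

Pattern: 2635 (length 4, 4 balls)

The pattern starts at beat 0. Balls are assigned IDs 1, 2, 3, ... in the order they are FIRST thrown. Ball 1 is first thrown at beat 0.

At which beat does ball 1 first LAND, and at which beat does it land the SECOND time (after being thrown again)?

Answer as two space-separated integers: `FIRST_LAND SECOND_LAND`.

Beat 0 (L): throw ball1 h=2 -> lands@2:L; in-air after throw: [b1@2:L]
Beat 1 (R): throw ball2 h=6 -> lands@7:R; in-air after throw: [b1@2:L b2@7:R]
Beat 2 (L): throw ball1 h=3 -> lands@5:R; in-air after throw: [b1@5:R b2@7:R]
Beat 3 (R): throw ball3 h=5 -> lands@8:L; in-air after throw: [b1@5:R b2@7:R b3@8:L]
Beat 4 (L): throw ball4 h=2 -> lands@6:L; in-air after throw: [b1@5:R b4@6:L b2@7:R b3@8:L]
Beat 5 (R): throw ball1 h=6 -> lands@11:R; in-air after throw: [b4@6:L b2@7:R b3@8:L b1@11:R]
Ball 1: thrown@0 h=2 -> first land @2; rethrown@2 h=3 -> second land @5

Answer: 2 5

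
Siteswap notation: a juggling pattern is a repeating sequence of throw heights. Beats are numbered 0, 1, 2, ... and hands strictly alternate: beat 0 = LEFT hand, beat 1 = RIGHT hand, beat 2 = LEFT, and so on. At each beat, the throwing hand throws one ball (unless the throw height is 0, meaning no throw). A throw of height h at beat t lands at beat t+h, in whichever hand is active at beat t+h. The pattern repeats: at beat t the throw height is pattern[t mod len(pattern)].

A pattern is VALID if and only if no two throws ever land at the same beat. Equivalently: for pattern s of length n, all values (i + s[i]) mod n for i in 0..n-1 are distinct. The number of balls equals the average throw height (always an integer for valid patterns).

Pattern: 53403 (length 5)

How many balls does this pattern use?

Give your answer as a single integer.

Answer: 3

Derivation:
Pattern = [5, 3, 4, 0, 3], length n = 5
  position 0: throw height = 5, running sum = 5
  position 1: throw height = 3, running sum = 8
  position 2: throw height = 4, running sum = 12
  position 3: throw height = 0, running sum = 12
  position 4: throw height = 3, running sum = 15
Total sum = 15; balls = sum / n = 15 / 5 = 3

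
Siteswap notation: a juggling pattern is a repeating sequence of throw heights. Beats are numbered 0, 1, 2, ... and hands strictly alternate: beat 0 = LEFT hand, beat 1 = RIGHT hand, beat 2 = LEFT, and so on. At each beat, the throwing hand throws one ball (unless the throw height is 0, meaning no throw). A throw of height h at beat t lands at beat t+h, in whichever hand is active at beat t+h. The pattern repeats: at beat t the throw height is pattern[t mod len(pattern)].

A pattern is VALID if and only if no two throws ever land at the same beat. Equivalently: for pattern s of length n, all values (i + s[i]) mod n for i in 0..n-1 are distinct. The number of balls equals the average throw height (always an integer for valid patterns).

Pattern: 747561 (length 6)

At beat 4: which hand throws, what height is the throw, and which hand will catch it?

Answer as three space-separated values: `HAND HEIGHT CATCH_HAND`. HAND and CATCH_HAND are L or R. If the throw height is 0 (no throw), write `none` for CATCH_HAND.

Answer: L 6 L

Derivation:
Beat 4: 4 mod 2 = 0, so hand = L
Throw height = pattern[4 mod 6] = pattern[4] = 6
Lands at beat 4+6=10, 10 mod 2 = 0, so catch hand = L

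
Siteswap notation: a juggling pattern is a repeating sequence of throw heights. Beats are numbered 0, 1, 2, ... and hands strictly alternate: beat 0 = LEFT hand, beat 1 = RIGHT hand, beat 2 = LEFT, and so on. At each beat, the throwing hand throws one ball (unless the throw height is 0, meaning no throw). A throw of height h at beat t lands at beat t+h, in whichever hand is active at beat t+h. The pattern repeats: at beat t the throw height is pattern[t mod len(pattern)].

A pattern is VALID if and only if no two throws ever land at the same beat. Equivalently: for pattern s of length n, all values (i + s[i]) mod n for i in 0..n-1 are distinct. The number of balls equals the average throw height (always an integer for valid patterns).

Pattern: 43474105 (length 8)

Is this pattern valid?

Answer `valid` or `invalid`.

Answer: invalid

Derivation:
i=0: (i + s[i]) mod n = (0 + 4) mod 8 = 4
i=1: (i + s[i]) mod n = (1 + 3) mod 8 = 4
i=2: (i + s[i]) mod n = (2 + 4) mod 8 = 6
i=3: (i + s[i]) mod n = (3 + 7) mod 8 = 2
i=4: (i + s[i]) mod n = (4 + 4) mod 8 = 0
i=5: (i + s[i]) mod n = (5 + 1) mod 8 = 6
i=6: (i + s[i]) mod n = (6 + 0) mod 8 = 6
i=7: (i + s[i]) mod n = (7 + 5) mod 8 = 4
Residues: [4, 4, 6, 2, 0, 6, 6, 4], distinct: False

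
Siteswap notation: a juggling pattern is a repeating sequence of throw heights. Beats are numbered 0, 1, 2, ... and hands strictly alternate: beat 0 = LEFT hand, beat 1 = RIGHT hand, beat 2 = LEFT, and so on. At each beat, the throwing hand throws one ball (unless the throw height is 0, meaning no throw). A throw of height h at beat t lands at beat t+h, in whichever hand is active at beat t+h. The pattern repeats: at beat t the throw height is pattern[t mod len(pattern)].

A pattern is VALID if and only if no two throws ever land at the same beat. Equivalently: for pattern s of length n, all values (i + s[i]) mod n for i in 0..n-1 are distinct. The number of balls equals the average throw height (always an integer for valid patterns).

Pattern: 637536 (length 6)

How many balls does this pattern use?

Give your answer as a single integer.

Answer: 5

Derivation:
Pattern = [6, 3, 7, 5, 3, 6], length n = 6
  position 0: throw height = 6, running sum = 6
  position 1: throw height = 3, running sum = 9
  position 2: throw height = 7, running sum = 16
  position 3: throw height = 5, running sum = 21
  position 4: throw height = 3, running sum = 24
  position 5: throw height = 6, running sum = 30
Total sum = 30; balls = sum / n = 30 / 6 = 5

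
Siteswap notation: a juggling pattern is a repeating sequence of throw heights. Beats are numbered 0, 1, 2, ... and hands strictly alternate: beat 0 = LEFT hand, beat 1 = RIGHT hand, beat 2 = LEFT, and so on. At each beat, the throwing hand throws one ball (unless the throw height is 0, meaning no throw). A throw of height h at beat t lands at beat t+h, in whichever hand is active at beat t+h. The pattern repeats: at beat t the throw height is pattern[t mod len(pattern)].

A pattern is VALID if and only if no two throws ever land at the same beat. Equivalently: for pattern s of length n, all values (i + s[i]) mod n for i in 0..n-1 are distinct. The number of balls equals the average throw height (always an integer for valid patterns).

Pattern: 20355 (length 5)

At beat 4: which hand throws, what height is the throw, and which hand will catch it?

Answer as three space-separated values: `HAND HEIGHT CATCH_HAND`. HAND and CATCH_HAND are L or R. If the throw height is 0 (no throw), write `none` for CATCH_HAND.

Answer: L 5 R

Derivation:
Beat 4: 4 mod 2 = 0, so hand = L
Throw height = pattern[4 mod 5] = pattern[4] = 5
Lands at beat 4+5=9, 9 mod 2 = 1, so catch hand = R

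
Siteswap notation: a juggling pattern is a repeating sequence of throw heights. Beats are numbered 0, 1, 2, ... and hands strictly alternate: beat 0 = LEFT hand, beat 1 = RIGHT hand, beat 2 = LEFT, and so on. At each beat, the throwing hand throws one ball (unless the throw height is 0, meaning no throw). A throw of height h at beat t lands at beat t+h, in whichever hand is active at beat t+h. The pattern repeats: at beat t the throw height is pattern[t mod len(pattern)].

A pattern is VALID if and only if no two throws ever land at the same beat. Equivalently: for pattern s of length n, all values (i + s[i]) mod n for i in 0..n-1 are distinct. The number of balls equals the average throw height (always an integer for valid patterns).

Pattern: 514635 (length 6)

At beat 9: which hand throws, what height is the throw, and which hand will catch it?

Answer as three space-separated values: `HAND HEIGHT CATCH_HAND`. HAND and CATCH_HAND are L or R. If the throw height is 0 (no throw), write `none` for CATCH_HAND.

Answer: R 6 R

Derivation:
Beat 9: 9 mod 2 = 1, so hand = R
Throw height = pattern[9 mod 6] = pattern[3] = 6
Lands at beat 9+6=15, 15 mod 2 = 1, so catch hand = R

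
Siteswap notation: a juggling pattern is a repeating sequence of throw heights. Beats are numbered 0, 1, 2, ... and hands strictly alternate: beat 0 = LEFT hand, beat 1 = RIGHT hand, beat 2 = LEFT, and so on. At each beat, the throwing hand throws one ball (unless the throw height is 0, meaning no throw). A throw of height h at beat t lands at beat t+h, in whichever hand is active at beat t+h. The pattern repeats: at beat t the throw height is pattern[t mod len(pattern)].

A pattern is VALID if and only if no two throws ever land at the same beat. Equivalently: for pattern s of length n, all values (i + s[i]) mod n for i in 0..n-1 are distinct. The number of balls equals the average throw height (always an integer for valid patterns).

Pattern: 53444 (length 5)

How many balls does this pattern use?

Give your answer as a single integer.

Pattern = [5, 3, 4, 4, 4], length n = 5
  position 0: throw height = 5, running sum = 5
  position 1: throw height = 3, running sum = 8
  position 2: throw height = 4, running sum = 12
  position 3: throw height = 4, running sum = 16
  position 4: throw height = 4, running sum = 20
Total sum = 20; balls = sum / n = 20 / 5 = 4

Answer: 4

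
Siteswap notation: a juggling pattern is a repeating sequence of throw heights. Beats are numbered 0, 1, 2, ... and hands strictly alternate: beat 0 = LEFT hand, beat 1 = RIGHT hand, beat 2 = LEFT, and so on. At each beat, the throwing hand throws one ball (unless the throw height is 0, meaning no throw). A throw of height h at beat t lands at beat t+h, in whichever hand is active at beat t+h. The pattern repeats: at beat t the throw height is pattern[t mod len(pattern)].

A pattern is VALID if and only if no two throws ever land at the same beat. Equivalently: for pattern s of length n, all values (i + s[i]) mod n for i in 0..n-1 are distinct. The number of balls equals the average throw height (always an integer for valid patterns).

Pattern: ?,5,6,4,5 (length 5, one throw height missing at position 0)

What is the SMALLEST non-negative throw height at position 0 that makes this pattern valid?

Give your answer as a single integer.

Answer: 0

Derivation:
i=0: s[i]=? (unknown)
i=1: (1 + 5) mod 5 = 1
i=2: (2 + 6) mod 5 = 3
i=3: (3 + 4) mod 5 = 2
i=4: (4 + 5) mod 5 = 4
Known residues: [1, 2, 3, 4]; need a permutation of 0..4, so missing residue r = 0
Need (0 + s) mod 5 = 0; smallest s = (0 - 0) mod 5 = 0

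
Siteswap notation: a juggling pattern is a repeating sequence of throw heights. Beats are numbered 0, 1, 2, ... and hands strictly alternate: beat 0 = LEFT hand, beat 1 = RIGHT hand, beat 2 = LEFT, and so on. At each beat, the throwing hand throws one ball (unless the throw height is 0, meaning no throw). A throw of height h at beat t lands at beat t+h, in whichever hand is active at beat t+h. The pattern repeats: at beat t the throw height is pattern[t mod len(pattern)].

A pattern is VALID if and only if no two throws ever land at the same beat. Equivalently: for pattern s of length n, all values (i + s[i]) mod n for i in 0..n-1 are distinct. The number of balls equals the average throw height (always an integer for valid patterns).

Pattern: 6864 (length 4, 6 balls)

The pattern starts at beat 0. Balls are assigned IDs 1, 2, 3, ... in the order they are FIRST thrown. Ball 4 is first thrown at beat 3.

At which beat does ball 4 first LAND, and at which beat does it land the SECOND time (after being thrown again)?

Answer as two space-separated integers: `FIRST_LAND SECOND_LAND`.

Answer: 7 11

Derivation:
Beat 0 (L): throw ball1 h=6 -> lands@6:L; in-air after throw: [b1@6:L]
Beat 1 (R): throw ball2 h=8 -> lands@9:R; in-air after throw: [b1@6:L b2@9:R]
Beat 2 (L): throw ball3 h=6 -> lands@8:L; in-air after throw: [b1@6:L b3@8:L b2@9:R]
Beat 3 (R): throw ball4 h=4 -> lands@7:R; in-air after throw: [b1@6:L b4@7:R b3@8:L b2@9:R]
Beat 4 (L): throw ball5 h=6 -> lands@10:L; in-air after throw: [b1@6:L b4@7:R b3@8:L b2@9:R b5@10:L]
Beat 5 (R): throw ball6 h=8 -> lands@13:R; in-air after throw: [b1@6:L b4@7:R b3@8:L b2@9:R b5@10:L b6@13:R]
Beat 6 (L): throw ball1 h=6 -> lands@12:L; in-air after throw: [b4@7:R b3@8:L b2@9:R b5@10:L b1@12:L b6@13:R]
Beat 7 (R): throw ball4 h=4 -> lands@11:R; in-air after throw: [b3@8:L b2@9:R b5@10:L b4@11:R b1@12:L b6@13:R]
Beat 8 (L): throw ball3 h=6 -> lands@14:L; in-air after throw: [b2@9:R b5@10:L b4@11:R b1@12:L b6@13:R b3@14:L]
Beat 9 (R): throw ball2 h=8 -> lands@17:R; in-air after throw: [b5@10:L b4@11:R b1@12:L b6@13:R b3@14:L b2@17:R]
Beat 10 (L): throw ball5 h=6 -> lands@16:L; in-air after throw: [b4@11:R b1@12:L b6@13:R b3@14:L b5@16:L b2@17:R]
Beat 11 (R): throw ball4 h=4 -> lands@15:R; in-air after throw: [b1@12:L b6@13:R b3@14:L b4@15:R b5@16:L b2@17:R]
Ball 4: thrown@3 h=4 -> first land @7; rethrown@7 h=4 -> second land @11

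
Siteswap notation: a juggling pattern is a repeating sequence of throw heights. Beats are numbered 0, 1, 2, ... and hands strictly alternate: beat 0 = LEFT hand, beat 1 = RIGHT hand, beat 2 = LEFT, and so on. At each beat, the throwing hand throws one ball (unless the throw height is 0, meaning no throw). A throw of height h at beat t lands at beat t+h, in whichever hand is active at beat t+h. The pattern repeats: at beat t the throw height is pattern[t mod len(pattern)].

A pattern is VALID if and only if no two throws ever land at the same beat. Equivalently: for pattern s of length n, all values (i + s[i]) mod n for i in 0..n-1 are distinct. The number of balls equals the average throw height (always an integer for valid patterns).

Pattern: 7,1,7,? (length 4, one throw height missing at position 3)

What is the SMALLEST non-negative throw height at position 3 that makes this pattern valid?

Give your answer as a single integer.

Answer: 1

Derivation:
i=0: (0 + 7) mod 4 = 3
i=1: (1 + 1) mod 4 = 2
i=2: (2 + 7) mod 4 = 1
i=3: s[i]=? (unknown)
Known residues: [1, 2, 3]; need a permutation of 0..3, so missing residue r = 0
Need (3 + s) mod 4 = 0; smallest s = (0 - 3) mod 4 = 1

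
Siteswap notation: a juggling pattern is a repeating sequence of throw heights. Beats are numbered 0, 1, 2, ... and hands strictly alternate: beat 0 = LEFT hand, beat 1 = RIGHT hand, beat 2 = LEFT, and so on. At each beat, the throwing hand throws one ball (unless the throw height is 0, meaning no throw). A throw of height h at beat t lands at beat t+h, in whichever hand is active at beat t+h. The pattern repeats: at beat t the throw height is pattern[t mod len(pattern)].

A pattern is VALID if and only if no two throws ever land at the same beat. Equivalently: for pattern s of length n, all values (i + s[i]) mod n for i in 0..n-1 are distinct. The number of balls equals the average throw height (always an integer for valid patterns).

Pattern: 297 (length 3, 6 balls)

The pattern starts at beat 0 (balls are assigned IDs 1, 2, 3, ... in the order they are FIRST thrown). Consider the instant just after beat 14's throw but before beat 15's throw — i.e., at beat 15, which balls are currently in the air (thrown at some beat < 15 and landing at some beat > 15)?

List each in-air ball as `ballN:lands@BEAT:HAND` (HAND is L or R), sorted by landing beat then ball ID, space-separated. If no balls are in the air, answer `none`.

Beat 0 (L): throw ball1 h=2 -> lands@2:L; in-air after throw: [b1@2:L]
Beat 1 (R): throw ball2 h=9 -> lands@10:L; in-air after throw: [b1@2:L b2@10:L]
Beat 2 (L): throw ball1 h=7 -> lands@9:R; in-air after throw: [b1@9:R b2@10:L]
Beat 3 (R): throw ball3 h=2 -> lands@5:R; in-air after throw: [b3@5:R b1@9:R b2@10:L]
Beat 4 (L): throw ball4 h=9 -> lands@13:R; in-air after throw: [b3@5:R b1@9:R b2@10:L b4@13:R]
Beat 5 (R): throw ball3 h=7 -> lands@12:L; in-air after throw: [b1@9:R b2@10:L b3@12:L b4@13:R]
Beat 6 (L): throw ball5 h=2 -> lands@8:L; in-air after throw: [b5@8:L b1@9:R b2@10:L b3@12:L b4@13:R]
Beat 7 (R): throw ball6 h=9 -> lands@16:L; in-air after throw: [b5@8:L b1@9:R b2@10:L b3@12:L b4@13:R b6@16:L]
Beat 8 (L): throw ball5 h=7 -> lands@15:R; in-air after throw: [b1@9:R b2@10:L b3@12:L b4@13:R b5@15:R b6@16:L]
Beat 9 (R): throw ball1 h=2 -> lands@11:R; in-air after throw: [b2@10:L b1@11:R b3@12:L b4@13:R b5@15:R b6@16:L]
Beat 10 (L): throw ball2 h=9 -> lands@19:R; in-air after throw: [b1@11:R b3@12:L b4@13:R b5@15:R b6@16:L b2@19:R]
Beat 11 (R): throw ball1 h=7 -> lands@18:L; in-air after throw: [b3@12:L b4@13:R b5@15:R b6@16:L b1@18:L b2@19:R]
Beat 12 (L): throw ball3 h=2 -> lands@14:L; in-air after throw: [b4@13:R b3@14:L b5@15:R b6@16:L b1@18:L b2@19:R]
Beat 13 (R): throw ball4 h=9 -> lands@22:L; in-air after throw: [b3@14:L b5@15:R b6@16:L b1@18:L b2@19:R b4@22:L]
Beat 14 (L): throw ball3 h=7 -> lands@21:R; in-air after throw: [b5@15:R b6@16:L b1@18:L b2@19:R b3@21:R b4@22:L]
Beat 15 (R): throw ball5 h=2 -> lands@17:R; in-air after throw: [b6@16:L b5@17:R b1@18:L b2@19:R b3@21:R b4@22:L]

Answer: ball6:lands@16:L ball1:lands@18:L ball2:lands@19:R ball3:lands@21:R ball4:lands@22:L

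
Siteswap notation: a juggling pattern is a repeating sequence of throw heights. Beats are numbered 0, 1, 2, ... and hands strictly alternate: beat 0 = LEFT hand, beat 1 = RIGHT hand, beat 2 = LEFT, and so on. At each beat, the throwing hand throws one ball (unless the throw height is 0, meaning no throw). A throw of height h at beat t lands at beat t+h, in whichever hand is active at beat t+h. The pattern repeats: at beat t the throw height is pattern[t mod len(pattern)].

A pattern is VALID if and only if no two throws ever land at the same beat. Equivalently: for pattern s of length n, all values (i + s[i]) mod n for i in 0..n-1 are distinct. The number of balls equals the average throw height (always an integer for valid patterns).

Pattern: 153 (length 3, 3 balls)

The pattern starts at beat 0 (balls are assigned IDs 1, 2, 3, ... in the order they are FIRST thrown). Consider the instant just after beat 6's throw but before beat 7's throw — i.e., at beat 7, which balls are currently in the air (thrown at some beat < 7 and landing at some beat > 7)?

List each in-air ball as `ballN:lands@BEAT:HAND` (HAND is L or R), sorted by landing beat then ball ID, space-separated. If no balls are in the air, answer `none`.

Answer: ball2:lands@8:L ball3:lands@9:R

Derivation:
Beat 0 (L): throw ball1 h=1 -> lands@1:R; in-air after throw: [b1@1:R]
Beat 1 (R): throw ball1 h=5 -> lands@6:L; in-air after throw: [b1@6:L]
Beat 2 (L): throw ball2 h=3 -> lands@5:R; in-air after throw: [b2@5:R b1@6:L]
Beat 3 (R): throw ball3 h=1 -> lands@4:L; in-air after throw: [b3@4:L b2@5:R b1@6:L]
Beat 4 (L): throw ball3 h=5 -> lands@9:R; in-air after throw: [b2@5:R b1@6:L b3@9:R]
Beat 5 (R): throw ball2 h=3 -> lands@8:L; in-air after throw: [b1@6:L b2@8:L b3@9:R]
Beat 6 (L): throw ball1 h=1 -> lands@7:R; in-air after throw: [b1@7:R b2@8:L b3@9:R]
Beat 7 (R): throw ball1 h=5 -> lands@12:L; in-air after throw: [b2@8:L b3@9:R b1@12:L]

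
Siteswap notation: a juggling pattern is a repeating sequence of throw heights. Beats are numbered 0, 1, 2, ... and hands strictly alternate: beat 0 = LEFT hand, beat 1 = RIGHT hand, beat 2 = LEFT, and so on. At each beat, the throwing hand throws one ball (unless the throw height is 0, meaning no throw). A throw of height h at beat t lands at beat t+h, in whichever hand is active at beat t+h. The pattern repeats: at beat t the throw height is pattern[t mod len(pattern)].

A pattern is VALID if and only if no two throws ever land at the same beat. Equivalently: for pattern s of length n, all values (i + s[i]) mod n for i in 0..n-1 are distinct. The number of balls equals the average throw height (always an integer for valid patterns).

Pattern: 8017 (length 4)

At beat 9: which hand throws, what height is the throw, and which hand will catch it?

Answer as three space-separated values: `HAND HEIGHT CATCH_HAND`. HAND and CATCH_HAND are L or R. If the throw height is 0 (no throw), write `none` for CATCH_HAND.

Answer: R 0 none

Derivation:
Beat 9: 9 mod 2 = 1, so hand = R
Throw height = pattern[9 mod 4] = pattern[1] = 0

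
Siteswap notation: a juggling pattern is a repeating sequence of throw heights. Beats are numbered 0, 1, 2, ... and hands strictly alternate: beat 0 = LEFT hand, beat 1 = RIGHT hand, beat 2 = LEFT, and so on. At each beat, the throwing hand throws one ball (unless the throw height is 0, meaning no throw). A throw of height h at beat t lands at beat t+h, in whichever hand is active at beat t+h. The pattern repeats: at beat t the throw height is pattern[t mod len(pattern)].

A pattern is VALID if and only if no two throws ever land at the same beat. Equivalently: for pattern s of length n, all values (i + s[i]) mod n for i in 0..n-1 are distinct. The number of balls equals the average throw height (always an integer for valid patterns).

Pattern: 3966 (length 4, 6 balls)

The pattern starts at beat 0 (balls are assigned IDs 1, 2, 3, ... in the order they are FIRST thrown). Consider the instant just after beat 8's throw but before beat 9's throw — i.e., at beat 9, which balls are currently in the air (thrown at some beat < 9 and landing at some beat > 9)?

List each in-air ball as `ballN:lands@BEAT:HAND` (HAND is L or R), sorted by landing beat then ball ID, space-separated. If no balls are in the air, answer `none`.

Answer: ball2:lands@10:L ball3:lands@11:R ball6:lands@12:L ball4:lands@13:R ball5:lands@14:L

Derivation:
Beat 0 (L): throw ball1 h=3 -> lands@3:R; in-air after throw: [b1@3:R]
Beat 1 (R): throw ball2 h=9 -> lands@10:L; in-air after throw: [b1@3:R b2@10:L]
Beat 2 (L): throw ball3 h=6 -> lands@8:L; in-air after throw: [b1@3:R b3@8:L b2@10:L]
Beat 3 (R): throw ball1 h=6 -> lands@9:R; in-air after throw: [b3@8:L b1@9:R b2@10:L]
Beat 4 (L): throw ball4 h=3 -> lands@7:R; in-air after throw: [b4@7:R b3@8:L b1@9:R b2@10:L]
Beat 5 (R): throw ball5 h=9 -> lands@14:L; in-air after throw: [b4@7:R b3@8:L b1@9:R b2@10:L b5@14:L]
Beat 6 (L): throw ball6 h=6 -> lands@12:L; in-air after throw: [b4@7:R b3@8:L b1@9:R b2@10:L b6@12:L b5@14:L]
Beat 7 (R): throw ball4 h=6 -> lands@13:R; in-air after throw: [b3@8:L b1@9:R b2@10:L b6@12:L b4@13:R b5@14:L]
Beat 8 (L): throw ball3 h=3 -> lands@11:R; in-air after throw: [b1@9:R b2@10:L b3@11:R b6@12:L b4@13:R b5@14:L]
Beat 9 (R): throw ball1 h=9 -> lands@18:L; in-air after throw: [b2@10:L b3@11:R b6@12:L b4@13:R b5@14:L b1@18:L]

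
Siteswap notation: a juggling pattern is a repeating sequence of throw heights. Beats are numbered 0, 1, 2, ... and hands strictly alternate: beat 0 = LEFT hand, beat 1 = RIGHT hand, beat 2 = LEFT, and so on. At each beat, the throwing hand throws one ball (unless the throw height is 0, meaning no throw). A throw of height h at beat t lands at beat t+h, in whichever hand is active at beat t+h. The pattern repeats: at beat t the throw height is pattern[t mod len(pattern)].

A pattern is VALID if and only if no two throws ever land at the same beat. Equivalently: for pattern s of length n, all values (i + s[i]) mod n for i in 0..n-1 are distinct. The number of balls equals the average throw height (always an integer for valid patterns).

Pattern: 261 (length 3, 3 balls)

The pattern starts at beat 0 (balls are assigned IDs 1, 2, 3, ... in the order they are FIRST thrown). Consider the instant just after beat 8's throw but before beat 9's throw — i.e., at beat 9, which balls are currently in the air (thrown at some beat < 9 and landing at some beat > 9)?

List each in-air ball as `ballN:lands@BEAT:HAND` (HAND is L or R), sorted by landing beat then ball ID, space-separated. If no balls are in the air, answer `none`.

Beat 0 (L): throw ball1 h=2 -> lands@2:L; in-air after throw: [b1@2:L]
Beat 1 (R): throw ball2 h=6 -> lands@7:R; in-air after throw: [b1@2:L b2@7:R]
Beat 2 (L): throw ball1 h=1 -> lands@3:R; in-air after throw: [b1@3:R b2@7:R]
Beat 3 (R): throw ball1 h=2 -> lands@5:R; in-air after throw: [b1@5:R b2@7:R]
Beat 4 (L): throw ball3 h=6 -> lands@10:L; in-air after throw: [b1@5:R b2@7:R b3@10:L]
Beat 5 (R): throw ball1 h=1 -> lands@6:L; in-air after throw: [b1@6:L b2@7:R b3@10:L]
Beat 6 (L): throw ball1 h=2 -> lands@8:L; in-air after throw: [b2@7:R b1@8:L b3@10:L]
Beat 7 (R): throw ball2 h=6 -> lands@13:R; in-air after throw: [b1@8:L b3@10:L b2@13:R]
Beat 8 (L): throw ball1 h=1 -> lands@9:R; in-air after throw: [b1@9:R b3@10:L b2@13:R]
Beat 9 (R): throw ball1 h=2 -> lands@11:R; in-air after throw: [b3@10:L b1@11:R b2@13:R]

Answer: ball3:lands@10:L ball2:lands@13:R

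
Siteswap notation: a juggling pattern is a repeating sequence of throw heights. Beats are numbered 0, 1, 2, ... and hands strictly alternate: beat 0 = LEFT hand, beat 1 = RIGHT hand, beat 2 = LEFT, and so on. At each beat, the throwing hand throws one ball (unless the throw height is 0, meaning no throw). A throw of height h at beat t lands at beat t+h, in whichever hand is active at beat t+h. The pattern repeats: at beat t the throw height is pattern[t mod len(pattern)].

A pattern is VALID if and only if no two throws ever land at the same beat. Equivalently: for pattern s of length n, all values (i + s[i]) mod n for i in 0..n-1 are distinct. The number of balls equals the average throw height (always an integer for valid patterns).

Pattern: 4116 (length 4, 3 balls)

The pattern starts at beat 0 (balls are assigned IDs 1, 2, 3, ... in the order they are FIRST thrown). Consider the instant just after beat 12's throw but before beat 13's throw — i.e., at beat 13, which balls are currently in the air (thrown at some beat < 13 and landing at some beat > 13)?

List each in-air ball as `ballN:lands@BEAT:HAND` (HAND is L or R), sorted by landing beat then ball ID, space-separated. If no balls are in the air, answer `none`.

Answer: ball1:lands@16:L ball2:lands@17:R

Derivation:
Beat 0 (L): throw ball1 h=4 -> lands@4:L; in-air after throw: [b1@4:L]
Beat 1 (R): throw ball2 h=1 -> lands@2:L; in-air after throw: [b2@2:L b1@4:L]
Beat 2 (L): throw ball2 h=1 -> lands@3:R; in-air after throw: [b2@3:R b1@4:L]
Beat 3 (R): throw ball2 h=6 -> lands@9:R; in-air after throw: [b1@4:L b2@9:R]
Beat 4 (L): throw ball1 h=4 -> lands@8:L; in-air after throw: [b1@8:L b2@9:R]
Beat 5 (R): throw ball3 h=1 -> lands@6:L; in-air after throw: [b3@6:L b1@8:L b2@9:R]
Beat 6 (L): throw ball3 h=1 -> lands@7:R; in-air after throw: [b3@7:R b1@8:L b2@9:R]
Beat 7 (R): throw ball3 h=6 -> lands@13:R; in-air after throw: [b1@8:L b2@9:R b3@13:R]
Beat 8 (L): throw ball1 h=4 -> lands@12:L; in-air after throw: [b2@9:R b1@12:L b3@13:R]
Beat 9 (R): throw ball2 h=1 -> lands@10:L; in-air after throw: [b2@10:L b1@12:L b3@13:R]
Beat 10 (L): throw ball2 h=1 -> lands@11:R; in-air after throw: [b2@11:R b1@12:L b3@13:R]
Beat 11 (R): throw ball2 h=6 -> lands@17:R; in-air after throw: [b1@12:L b3@13:R b2@17:R]
Beat 12 (L): throw ball1 h=4 -> lands@16:L; in-air after throw: [b3@13:R b1@16:L b2@17:R]
Beat 13 (R): throw ball3 h=1 -> lands@14:L; in-air after throw: [b3@14:L b1@16:L b2@17:R]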